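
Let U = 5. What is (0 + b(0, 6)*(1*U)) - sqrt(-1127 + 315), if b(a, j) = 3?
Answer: 15 - 2*I*sqrt(203) ≈ 15.0 - 28.496*I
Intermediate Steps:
(0 + b(0, 6)*(1*U)) - sqrt(-1127 + 315) = (0 + 3*(1*5)) - sqrt(-1127 + 315) = (0 + 3*5) - sqrt(-812) = (0 + 15) - 2*I*sqrt(203) = 15 - 2*I*sqrt(203)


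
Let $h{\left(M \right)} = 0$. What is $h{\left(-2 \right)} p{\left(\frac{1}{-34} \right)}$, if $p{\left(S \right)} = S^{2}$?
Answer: $0$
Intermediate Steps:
$h{\left(-2 \right)} p{\left(\frac{1}{-34} \right)} = 0 \left(\frac{1}{-34}\right)^{2} = 0 \left(- \frac{1}{34}\right)^{2} = 0 \cdot \frac{1}{1156} = 0$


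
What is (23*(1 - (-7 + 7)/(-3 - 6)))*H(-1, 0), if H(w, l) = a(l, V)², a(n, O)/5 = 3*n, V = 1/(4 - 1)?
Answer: 0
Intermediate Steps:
V = ⅓ (V = 1/3 = ⅓ ≈ 0.33333)
a(n, O) = 15*n (a(n, O) = 5*(3*n) = 15*n)
H(w, l) = 225*l² (H(w, l) = (15*l)² = 225*l²)
(23*(1 - (-7 + 7)/(-3 - 6)))*H(-1, 0) = (23*(1 - (-7 + 7)/(-3 - 6)))*(225*0²) = (23*(1 - 0/(-9)))*(225*0) = (23*(1 - 0*(-1)/9))*0 = (23*(1 - 1*0))*0 = (23*(1 + 0))*0 = (23*1)*0 = 23*0 = 0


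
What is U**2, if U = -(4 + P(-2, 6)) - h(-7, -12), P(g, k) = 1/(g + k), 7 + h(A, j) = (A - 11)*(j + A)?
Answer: 1841449/16 ≈ 1.1509e+5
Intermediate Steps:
h(A, j) = -7 + (-11 + A)*(A + j) (h(A, j) = -7 + (A - 11)*(j + A) = -7 + (-11 + A)*(A + j))
U = -1357/4 (U = -(4 + 1/(-2 + 6)) - (-7 + (-7)**2 - 11*(-7) - 11*(-12) - 7*(-12)) = -(4 + 1/4) - (-7 + 49 + 77 + 132 + 84) = -(4 + 1/4) - 1*335 = -1*17/4 - 335 = -17/4 - 335 = -1357/4 ≈ -339.25)
U**2 = (-1357/4)**2 = 1841449/16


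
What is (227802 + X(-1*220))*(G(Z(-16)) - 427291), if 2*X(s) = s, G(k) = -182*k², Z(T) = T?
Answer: -107899368036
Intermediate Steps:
X(s) = s/2
(227802 + X(-1*220))*(G(Z(-16)) - 427291) = (227802 + (-1*220)/2)*(-182*(-16)² - 427291) = (227802 + (½)*(-220))*(-182*256 - 427291) = (227802 - 110)*(-46592 - 427291) = 227692*(-473883) = -107899368036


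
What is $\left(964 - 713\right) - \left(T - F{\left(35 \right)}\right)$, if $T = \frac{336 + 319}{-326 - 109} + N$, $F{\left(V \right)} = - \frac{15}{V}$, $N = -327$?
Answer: $\frac{352658}{609} \approx 579.08$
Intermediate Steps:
$T = - \frac{28580}{87}$ ($T = \frac{336 + 319}{-326 - 109} - 327 = \frac{655}{-435} - 327 = 655 \left(- \frac{1}{435}\right) - 327 = - \frac{131}{87} - 327 = - \frac{28580}{87} \approx -328.51$)
$\left(964 - 713\right) - \left(T - F{\left(35 \right)}\right) = \left(964 - 713\right) - \left(- \frac{28580}{87} + \frac{15}{35}\right) = 251 + \left(\left(-15\right) \frac{1}{35} + \frac{28580}{87}\right) = 251 + \left(- \frac{3}{7} + \frac{28580}{87}\right) = 251 + \frac{199799}{609} = \frac{352658}{609}$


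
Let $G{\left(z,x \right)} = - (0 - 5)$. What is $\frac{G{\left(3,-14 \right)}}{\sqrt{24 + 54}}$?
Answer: $\frac{5 \sqrt{78}}{78} \approx 0.56614$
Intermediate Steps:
$G{\left(z,x \right)} = 5$ ($G{\left(z,x \right)} = \left(-1\right) \left(-5\right) = 5$)
$\frac{G{\left(3,-14 \right)}}{\sqrt{24 + 54}} = \frac{5}{\sqrt{24 + 54}} = \frac{5}{\sqrt{78}} = 5 \frac{\sqrt{78}}{78} = \frac{5 \sqrt{78}}{78}$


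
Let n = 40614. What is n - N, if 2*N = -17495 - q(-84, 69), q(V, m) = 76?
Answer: 98799/2 ≈ 49400.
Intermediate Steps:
N = -17571/2 (N = (-17495 - 1*76)/2 = (-17495 - 76)/2 = (½)*(-17571) = -17571/2 ≈ -8785.5)
n - N = 40614 - 1*(-17571/2) = 40614 + 17571/2 = 98799/2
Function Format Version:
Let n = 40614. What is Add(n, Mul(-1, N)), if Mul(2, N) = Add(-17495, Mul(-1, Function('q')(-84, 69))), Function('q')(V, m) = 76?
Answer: Rational(98799, 2) ≈ 49400.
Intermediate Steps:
N = Rational(-17571, 2) (N = Mul(Rational(1, 2), Add(-17495, Mul(-1, 76))) = Mul(Rational(1, 2), Add(-17495, -76)) = Mul(Rational(1, 2), -17571) = Rational(-17571, 2) ≈ -8785.5)
Add(n, Mul(-1, N)) = Add(40614, Mul(-1, Rational(-17571, 2))) = Add(40614, Rational(17571, 2)) = Rational(98799, 2)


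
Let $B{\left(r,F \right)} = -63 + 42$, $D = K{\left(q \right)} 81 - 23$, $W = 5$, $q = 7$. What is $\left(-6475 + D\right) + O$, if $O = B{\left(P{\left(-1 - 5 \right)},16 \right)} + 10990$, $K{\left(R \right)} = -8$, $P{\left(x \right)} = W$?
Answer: $3823$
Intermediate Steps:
$P{\left(x \right)} = 5$
$D = -671$ ($D = \left(-8\right) 81 - 23 = -648 - 23 = -671$)
$B{\left(r,F \right)} = -21$
$O = 10969$ ($O = -21 + 10990 = 10969$)
$\left(-6475 + D\right) + O = \left(-6475 - 671\right) + 10969 = -7146 + 10969 = 3823$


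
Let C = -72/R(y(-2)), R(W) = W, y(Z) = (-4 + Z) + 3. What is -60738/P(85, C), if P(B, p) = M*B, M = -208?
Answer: 30369/8840 ≈ 3.4354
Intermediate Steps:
y(Z) = -1 + Z
C = 24 (C = -72/(-1 - 2) = -72/(-3) = -72*(-1/3) = 24)
P(B, p) = -208*B
-60738/P(85, C) = -60738/((-208*85)) = -60738/(-17680) = -60738*(-1/17680) = 30369/8840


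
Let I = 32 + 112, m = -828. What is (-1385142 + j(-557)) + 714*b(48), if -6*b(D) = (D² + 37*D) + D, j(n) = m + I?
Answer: -1877058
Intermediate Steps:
I = 144
j(n) = -684 (j(n) = -828 + 144 = -684)
b(D) = -19*D/3 - D²/6 (b(D) = -((D² + 37*D) + D)/6 = -(D² + 38*D)/6 = -19*D/3 - D²/6)
(-1385142 + j(-557)) + 714*b(48) = (-1385142 - 684) + 714*(-⅙*48*(38 + 48)) = -1385826 + 714*(-⅙*48*86) = -1385826 + 714*(-688) = -1385826 - 491232 = -1877058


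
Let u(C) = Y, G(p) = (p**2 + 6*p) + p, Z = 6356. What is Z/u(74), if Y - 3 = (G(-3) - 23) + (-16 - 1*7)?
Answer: -6356/55 ≈ -115.56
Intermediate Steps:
G(p) = p**2 + 7*p
Y = -55 (Y = 3 + ((-3*(7 - 3) - 23) + (-16 - 1*7)) = 3 + ((-3*4 - 23) + (-16 - 7)) = 3 + ((-12 - 23) - 23) = 3 + (-35 - 23) = 3 - 58 = -55)
u(C) = -55
Z/u(74) = 6356/(-55) = 6356*(-1/55) = -6356/55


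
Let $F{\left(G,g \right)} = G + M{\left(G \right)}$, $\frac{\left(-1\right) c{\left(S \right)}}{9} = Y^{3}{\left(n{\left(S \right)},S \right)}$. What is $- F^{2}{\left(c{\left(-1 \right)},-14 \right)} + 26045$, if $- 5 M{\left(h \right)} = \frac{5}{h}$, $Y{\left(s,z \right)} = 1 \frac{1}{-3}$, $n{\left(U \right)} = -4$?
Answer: $\frac{234341}{9} \approx 26038.0$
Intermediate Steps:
$Y{\left(s,z \right)} = - \frac{1}{3}$ ($Y{\left(s,z \right)} = 1 \left(- \frac{1}{3}\right) = - \frac{1}{3}$)
$c{\left(S \right)} = \frac{1}{3}$ ($c{\left(S \right)} = - 9 \left(- \frac{1}{3}\right)^{3} = \left(-9\right) \left(- \frac{1}{27}\right) = \frac{1}{3}$)
$M{\left(h \right)} = - \frac{1}{h}$ ($M{\left(h \right)} = - \frac{5 \frac{1}{h}}{5} = - \frac{1}{h}$)
$F{\left(G,g \right)} = G - \frac{1}{G}$
$- F^{2}{\left(c{\left(-1 \right)},-14 \right)} + 26045 = - \left(\frac{1}{3} - \frac{1}{\frac{1}{3}}\right)^{2} + 26045 = - \left(\frac{1}{3} - 3\right)^{2} + 26045 = - \left(- \frac{8}{3}\right)^{2} + 26045 = \left(-1\right) \frac{64}{9} + 26045 = - \frac{64}{9} + 26045 = \frac{234341}{9}$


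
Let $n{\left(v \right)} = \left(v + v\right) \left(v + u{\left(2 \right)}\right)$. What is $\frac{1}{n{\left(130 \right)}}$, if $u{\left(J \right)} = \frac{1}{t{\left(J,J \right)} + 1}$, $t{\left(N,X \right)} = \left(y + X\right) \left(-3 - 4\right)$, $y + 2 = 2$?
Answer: $\frac{1}{33780} \approx 2.9603 \cdot 10^{-5}$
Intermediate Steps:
$y = 0$ ($y = -2 + 2 = 0$)
$t{\left(N,X \right)} = - 7 X$ ($t{\left(N,X \right)} = \left(0 + X\right) \left(-3 - 4\right) = X \left(-7\right) = - 7 X$)
$u{\left(J \right)} = \frac{1}{1 - 7 J}$ ($u{\left(J \right)} = \frac{1}{- 7 J + 1} = \frac{1}{1 - 7 J}$)
$n{\left(v \right)} = 2 v \left(- \frac{1}{13} + v\right)$ ($n{\left(v \right)} = \left(v + v\right) \left(v - \frac{1}{-1 + 7 \cdot 2}\right) = 2 v \left(v - \frac{1}{-1 + 14}\right) = 2 v \left(v - \frac{1}{13}\right) = 2 v \left(- \frac{1}{13} + v\right)$)
$\frac{1}{n{\left(130 \right)}} = \frac{1}{\frac{2}{13} \cdot 130 \left(-1 + 13 \cdot 130\right)} = \frac{1}{\frac{2}{13} \cdot 130 \left(-1 + 1690\right)} = \frac{1}{\frac{2}{13} \cdot 130 \cdot 1689} = \frac{1}{33780}$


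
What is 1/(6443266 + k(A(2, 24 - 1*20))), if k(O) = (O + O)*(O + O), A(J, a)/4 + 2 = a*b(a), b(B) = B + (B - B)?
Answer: 1/6455810 ≈ 1.5490e-7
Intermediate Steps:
b(B) = B (b(B) = B + 0 = B)
A(J, a) = -8 + 4*a**2 (A(J, a) = -8 + 4*(a*a) = -8 + 4*a**2)
k(O) = 4*O**2 (k(O) = (2*O)*(2*O) = 4*O**2)
1/(6443266 + k(A(2, 24 - 1*20))) = 1/(6443266 + 4*(-8 + 4*(24 - 1*20)**2)**2) = 1/(6443266 + 4*(-8 + 4*(24 - 20)**2)**2) = 1/(6443266 + 4*(-8 + 4*4**2)**2) = 1/(6443266 + 4*(-8 + 4*16)**2) = 1/(6443266 + 4*(-8 + 64)**2) = 1/(6443266 + 4*56**2) = 1/(6443266 + 4*3136) = 1/(6443266 + 12544) = 1/6455810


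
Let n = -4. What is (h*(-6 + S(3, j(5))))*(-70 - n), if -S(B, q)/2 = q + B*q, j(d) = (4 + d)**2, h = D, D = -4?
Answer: -172656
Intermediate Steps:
h = -4
S(B, q) = -2*q - 2*B*q (S(B, q) = -2*(q + B*q) = -2*q - 2*B*q)
(h*(-6 + S(3, j(5))))*(-70 - n) = (-4*(-6 - 2*(4 + 5)**2*(1 + 3)))*(-70 - 1*(-4)) = (-4*(-6 - 2*9**2*4))*(-70 + 4) = -4*(-6 - 2*81*4)*(-66) = -4*(-6 - 648)*(-66) = -4*(-654)*(-66) = 2616*(-66) = -172656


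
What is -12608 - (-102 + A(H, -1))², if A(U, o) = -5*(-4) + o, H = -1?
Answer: -19497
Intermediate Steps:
A(U, o) = 20 + o
-12608 - (-102 + A(H, -1))² = -12608 - (-102 + (20 - 1))² = -12608 - (-102 + 19)² = -12608 - 1*(-83)² = -12608 - 1*6889 = -12608 - 6889 = -19497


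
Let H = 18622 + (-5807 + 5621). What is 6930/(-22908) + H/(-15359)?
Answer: -88128293/58640662 ≈ -1.5029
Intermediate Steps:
H = 18436 (H = 18622 - 186 = 18436)
6930/(-22908) + H/(-15359) = 6930/(-22908) + 18436/(-15359) = 6930*(-1/22908) + 18436*(-1/15359) = -1155/3818 - 18436/15359 = -88128293/58640662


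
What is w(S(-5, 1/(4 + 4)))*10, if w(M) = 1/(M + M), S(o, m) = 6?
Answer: ⅚ ≈ 0.83333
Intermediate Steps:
w(M) = 1/(2*M)
w(S(-5, 1/(4 + 4)))*10 = ((½)/6)*10 = ((½)*(⅙))*10 = (1/12)*10 = ⅚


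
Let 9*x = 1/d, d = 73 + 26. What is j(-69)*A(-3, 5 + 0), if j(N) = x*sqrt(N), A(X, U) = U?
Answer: 5*I*sqrt(69)/891 ≈ 0.046614*I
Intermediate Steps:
d = 99
x = 1/891 (x = (1/9)/99 = (1/9)*(1/99) = 1/891 ≈ 0.0011223)
j(N) = sqrt(N)/891
j(-69)*A(-3, 5 + 0) = (sqrt(-69)/891)*(5 + 0) = ((I*sqrt(69))/891)*5 = (I*sqrt(69)/891)*5 = 5*I*sqrt(69)/891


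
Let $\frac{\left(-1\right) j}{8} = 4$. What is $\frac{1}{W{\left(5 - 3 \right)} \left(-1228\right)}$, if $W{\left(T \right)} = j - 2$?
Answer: $\frac{1}{41752} \approx 2.3951 \cdot 10^{-5}$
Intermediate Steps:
$j = -32$ ($j = \left(-8\right) 4 = -32$)
$W{\left(T \right)} = -34$ ($W{\left(T \right)} = -32 - 2 = -34$)
$\frac{1}{W{\left(5 - 3 \right)} \left(-1228\right)} = \frac{1}{\left(-34\right) \left(-1228\right)} = \frac{1}{41752}$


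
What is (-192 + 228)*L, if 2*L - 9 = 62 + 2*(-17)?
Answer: 666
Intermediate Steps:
L = 37/2 (L = 9/2 + (62 + 2*(-17))/2 = 9/2 + (62 - 34)/2 = 9/2 + (½)*28 = 9/2 + 14 = 37/2 ≈ 18.500)
(-192 + 228)*L = (-192 + 228)*(37/2) = 36*(37/2) = 666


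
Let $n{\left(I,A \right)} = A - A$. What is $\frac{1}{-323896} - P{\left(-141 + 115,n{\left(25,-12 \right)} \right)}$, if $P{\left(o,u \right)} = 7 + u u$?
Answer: $- \frac{2267273}{323896} \approx -7.0$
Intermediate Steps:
$n{\left(I,A \right)} = 0$
$P{\left(o,u \right)} = 7 + u^{2}$
$\frac{1}{-323896} - P{\left(-141 + 115,n{\left(25,-12 \right)} \right)} = \frac{1}{-323896} - \left(7 + 0^{2}\right) = - \frac{1}{323896} - \left(7 + 0\right) = - \frac{1}{323896} - 7 = - \frac{2267273}{323896}$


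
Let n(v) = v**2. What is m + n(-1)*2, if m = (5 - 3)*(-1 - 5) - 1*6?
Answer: -16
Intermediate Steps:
m = -18 (m = 2*(-6) - 6 = -12 - 6 = -18)
m + n(-1)*2 = -18 + (-1)**2*2 = -18 + 1*2 = -18 + 2 = -16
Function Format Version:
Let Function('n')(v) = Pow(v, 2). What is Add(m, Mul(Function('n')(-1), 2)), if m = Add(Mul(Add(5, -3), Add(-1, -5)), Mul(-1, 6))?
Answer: -16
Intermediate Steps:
m = -18 (m = Add(Mul(2, -6), -6) = Add(-12, -6) = -18)
Add(m, Mul(Function('n')(-1), 2)) = Add(-18, Mul(Pow(-1, 2), 2)) = Add(-18, Mul(1, 2)) = Add(-18, 2) = -16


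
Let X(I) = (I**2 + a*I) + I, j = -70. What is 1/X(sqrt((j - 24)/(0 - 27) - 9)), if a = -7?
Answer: -27/1121 + 486*I*sqrt(447)/167029 ≈ -0.024086 + 0.061517*I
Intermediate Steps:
X(I) = I**2 - 6*I (X(I) = (I**2 - 7*I) + I = I**2 - 6*I)
1/X(sqrt((j - 24)/(0 - 27) - 9)) = 1/(sqrt((-70 - 24)/(0 - 27) - 9)*(-6 + sqrt((-70 - 24)/(0 - 27) - 9))) = 1/(sqrt(-94/(-27) - 9)*(-6 + sqrt(-94/(-27) - 9))) = 1/(sqrt(-94*(-1/27) - 9)*(-6 + sqrt(-94*(-1/27) - 9))) = 1/(sqrt(94/27 - 9)*(-6 + sqrt(94/27 - 9))) = 1/(sqrt(-149/27)*(-6 + sqrt(-149/27))) = 1/((I*sqrt(447)/9)*(-6 + I*sqrt(447)/9)) = 1/(I*sqrt(447)*(-6 + I*sqrt(447)/9)/9) = -3*I*sqrt(447)/(149*(-6 + I*sqrt(447)/9))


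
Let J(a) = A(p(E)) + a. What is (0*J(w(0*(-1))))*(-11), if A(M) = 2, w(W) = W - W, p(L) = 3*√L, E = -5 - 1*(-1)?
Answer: 0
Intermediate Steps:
E = -4 (E = -5 + 1 = -4)
w(W) = 0
J(a) = 2 + a
(0*J(w(0*(-1))))*(-11) = (0*(2 + 0))*(-11) = (0*2)*(-11) = 0*(-11) = 0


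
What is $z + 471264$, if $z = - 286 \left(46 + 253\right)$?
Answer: $385750$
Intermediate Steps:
$z = -85514$ ($z = \left(-286\right) 299 = -85514$)
$z + 471264 = -85514 + 471264 = 385750$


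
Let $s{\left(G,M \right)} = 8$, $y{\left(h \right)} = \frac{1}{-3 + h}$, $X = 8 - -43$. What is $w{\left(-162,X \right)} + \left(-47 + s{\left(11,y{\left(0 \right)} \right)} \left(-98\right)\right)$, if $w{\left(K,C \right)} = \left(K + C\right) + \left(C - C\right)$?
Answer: $-942$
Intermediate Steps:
$X = 51$ ($X = 8 + 43 = 51$)
$w{\left(K,C \right)} = C + K$ ($w{\left(K,C \right)} = \left(C + K\right) + 0 = C + K$)
$w{\left(-162,X \right)} + \left(-47 + s{\left(11,y{\left(0 \right)} \right)} \left(-98\right)\right) = \left(51 - 162\right) + \left(-47 + 8 \left(-98\right)\right) = -111 - 831 = -942$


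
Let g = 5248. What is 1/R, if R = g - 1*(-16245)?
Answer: 1/21493 ≈ 4.6527e-5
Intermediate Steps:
R = 21493 (R = 5248 - 1*(-16245) = 5248 + 16245 = 21493)
1/R = 1/21493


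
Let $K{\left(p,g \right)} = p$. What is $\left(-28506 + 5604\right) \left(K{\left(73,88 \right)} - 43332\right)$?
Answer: $990717618$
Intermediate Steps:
$\left(-28506 + 5604\right) \left(K{\left(73,88 \right)} - 43332\right) = \left(-28506 + 5604\right) \left(73 - 43332\right) = \left(-22902\right) \left(-43259\right) = 990717618$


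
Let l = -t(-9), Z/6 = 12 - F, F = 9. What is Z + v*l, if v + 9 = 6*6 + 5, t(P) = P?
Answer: 306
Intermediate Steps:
v = 32 (v = -9 + (6*6 + 5) = -9 + (36 + 5) = -9 + 41 = 32)
Z = 18 (Z = 6*(12 - 1*9) = 6*(12 - 9) = 6*3 = 18)
l = 9 (l = -1*(-9) = 9)
Z + v*l = 18 + 32*9 = 18 + 288 = 306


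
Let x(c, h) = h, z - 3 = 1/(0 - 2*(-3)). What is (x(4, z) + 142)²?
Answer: 758641/36 ≈ 21073.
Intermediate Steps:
z = 19/6 (z = 3 + 1/(0 - 2*(-3)) = 3 + 1/(0 + 6) = 3 + 1/6 = 3 + ⅙ = 19/6 ≈ 3.1667)
(x(4, z) + 142)² = (19/6 + 142)² = (871/6)² = 758641/36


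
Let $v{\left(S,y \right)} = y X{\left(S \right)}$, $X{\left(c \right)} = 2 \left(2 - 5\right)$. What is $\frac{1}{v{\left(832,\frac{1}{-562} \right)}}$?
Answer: $\frac{281}{3} \approx 93.667$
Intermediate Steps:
$X{\left(c \right)} = -6$ ($X{\left(c \right)} = 2 \left(-3\right) = -6$)
$v{\left(S,y \right)} = - 6 y$ ($v{\left(S,y \right)} = y \left(-6\right) = - 6 y$)
$\frac{1}{v{\left(832,\frac{1}{-562} \right)}} = \frac{1}{\left(-6\right) \frac{1}{-562}} = \frac{1}{\left(-6\right) \left(- \frac{1}{562}\right)} = \frac{1}{\frac{3}{281}} = \frac{281}{3}$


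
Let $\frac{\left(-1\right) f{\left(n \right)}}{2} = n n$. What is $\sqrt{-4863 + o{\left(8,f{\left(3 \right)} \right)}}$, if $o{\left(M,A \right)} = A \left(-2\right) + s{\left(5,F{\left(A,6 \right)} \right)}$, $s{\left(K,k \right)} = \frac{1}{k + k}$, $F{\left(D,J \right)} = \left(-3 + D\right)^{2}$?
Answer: $\frac{i \sqrt{8514826}}{42} \approx 69.477 i$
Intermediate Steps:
$f{\left(n \right)} = - 2 n^{2}$ ($f{\left(n \right)} = - 2 n n = - 2 n^{2}$)
$s{\left(K,k \right)} = \frac{1}{2 k}$
$o{\left(M,A \right)} = \frac{1}{2 \left(-3 + A\right)^{2}} - 2 A$ ($o{\left(M,A \right)} = A \left(-2\right) + \frac{1}{2 \left(-3 + A\right)^{2}} = - 2 A + \frac{1}{2 \left(-3 + A\right)^{2}} = \frac{1}{2 \left(-3 + A\right)^{2}} - 2 A$)
$\sqrt{-4863 + o{\left(8,f{\left(3 \right)} \right)}} = \sqrt{-4863 + \left(\frac{1}{2 \left(-3 - 2 \cdot 3^{2}\right)^{2}} - 2 \left(- 2 \cdot 3^{2}\right)\right)} = \sqrt{-4863 + \left(\frac{1}{2 \left(-3 - 18\right)^{2}} - 2 \left(\left(-2\right) 9\right)\right)} = \sqrt{-4863 + \left(\frac{1}{2 \left(-3 - 18\right)^{2}} - -36\right)} = \sqrt{-4863 + \left(\frac{1}{2 \cdot 441} + 36\right)} = \sqrt{-4863 + \left(\frac{1}{2} \cdot \frac{1}{441} + 36\right)} = \sqrt{-4863 + \left(\frac{1}{882} + 36\right)} = \sqrt{-4863 + \frac{31753}{882}} = \sqrt{- \frac{4257413}{882}} = \frac{i \sqrt{8514826}}{42}$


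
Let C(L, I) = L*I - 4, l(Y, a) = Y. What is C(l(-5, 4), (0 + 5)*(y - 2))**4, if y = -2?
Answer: 84934656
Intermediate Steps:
C(L, I) = -4 + I*L (C(L, I) = I*L - 4 = -4 + I*L)
C(l(-5, 4), (0 + 5)*(y - 2))**4 = (-4 + ((0 + 5)*(-2 - 2))*(-5))**4 = (-4 + (5*(-4))*(-5))**4 = (-4 - 20*(-5))**4 = (-4 + 100)**4 = 96**4 = 84934656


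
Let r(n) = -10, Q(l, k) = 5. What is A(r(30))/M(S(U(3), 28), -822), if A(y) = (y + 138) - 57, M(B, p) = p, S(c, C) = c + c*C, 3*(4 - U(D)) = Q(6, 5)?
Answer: -71/822 ≈ -0.086375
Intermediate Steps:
U(D) = 7/3 (U(D) = 4 - ⅓*5 = 4 - 5/3 = 7/3)
S(c, C) = c + C*c
A(y) = 81 + y (A(y) = (138 + y) - 57 = 81 + y)
A(r(30))/M(S(U(3), 28), -822) = (81 - 10)/(-822) = 71*(-1/822) = -71/822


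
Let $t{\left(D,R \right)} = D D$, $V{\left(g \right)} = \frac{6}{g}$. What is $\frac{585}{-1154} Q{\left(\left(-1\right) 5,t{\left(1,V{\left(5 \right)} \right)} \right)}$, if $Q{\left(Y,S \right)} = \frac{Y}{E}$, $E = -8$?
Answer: $- \frac{2925}{9232} \approx -0.31683$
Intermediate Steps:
$t{\left(D,R \right)} = D^{2}$
$Q{\left(Y,S \right)} = - \frac{Y}{8}$ ($Q{\left(Y,S \right)} = \frac{Y}{-8} = Y \left(- \frac{1}{8}\right) = - \frac{Y}{8}$)
$\frac{585}{-1154} Q{\left(\left(-1\right) 5,t{\left(1,V{\left(5 \right)} \right)} \right)} = \frac{585}{-1154} \left(- \frac{\left(-1\right) 5}{8}\right) = 585 \left(- \frac{1}{1154}\right) \left(\left(- \frac{1}{8}\right) \left(-5\right)\right) = \left(- \frac{585}{1154}\right) \frac{5}{8} = - \frac{2925}{9232}$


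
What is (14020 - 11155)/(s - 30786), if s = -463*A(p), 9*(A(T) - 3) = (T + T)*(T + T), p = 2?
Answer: -25785/296983 ≈ -0.086823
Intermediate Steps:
A(T) = 3 + 4*T**2/9 (A(T) = 3 + ((T + T)*(T + T))/9 = 3 + ((2*T)*(2*T))/9 = 3 + (4*T**2)/9 = 3 + 4*T**2/9)
s = -19909/9 (s = -463*(3 + (4/9)*2**2) = -463*(3 + (4/9)*4) = -463*(3 + 16/9) = -463*43/9 = -19909/9 ≈ -2212.1)
(14020 - 11155)/(s - 30786) = (14020 - 11155)/(-19909/9 - 30786) = 2865/(-296983/9) = 2865*(-9/296983) = -25785/296983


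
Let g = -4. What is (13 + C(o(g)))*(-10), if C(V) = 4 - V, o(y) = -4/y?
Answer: -160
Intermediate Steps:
(13 + C(o(g)))*(-10) = (13 + (4 - (-4)/(-4)))*(-10) = (13 + (4 - (-4)*(-1)/4))*(-10) = (13 + (4 - 1*1))*(-10) = (13 + (4 - 1))*(-10) = (13 + 3)*(-10) = 16*(-10) = -160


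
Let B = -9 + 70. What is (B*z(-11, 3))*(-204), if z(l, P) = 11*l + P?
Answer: 1468392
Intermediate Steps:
z(l, P) = P + 11*l
B = 61
(B*z(-11, 3))*(-204) = (61*(3 + 11*(-11)))*(-204) = (61*(3 - 121))*(-204) = (61*(-118))*(-204) = -7198*(-204) = 1468392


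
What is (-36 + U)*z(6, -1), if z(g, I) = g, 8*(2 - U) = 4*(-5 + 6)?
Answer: -207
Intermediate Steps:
U = 3/2 (U = 2 - (-5 + 6)/2 = 2 - 1/2 = 2 - ⅛*4 = 2 - ½ = 3/2 ≈ 1.5000)
(-36 + U)*z(6, -1) = (-36 + 3/2)*6 = -69/2*6 = -207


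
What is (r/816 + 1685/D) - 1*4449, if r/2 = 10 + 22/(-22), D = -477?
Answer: -288843257/64872 ≈ -4452.5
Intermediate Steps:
r = 18 (r = 2*(10 + 22/(-22)) = 2*(10 + 22*(-1/22)) = 2*(10 - 1) = 2*9 = 18)
(r/816 + 1685/D) - 1*4449 = (18/816 + 1685/(-477)) - 1*4449 = (18*(1/816) + 1685*(-1/477)) - 4449 = (3/136 - 1685/477) - 4449 = -227729/64872 - 4449 = -288843257/64872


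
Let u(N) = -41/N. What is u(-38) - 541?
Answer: -20517/38 ≈ -539.92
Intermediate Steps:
u(-38) - 541 = -41/(-38) - 541 = -41*(-1/38) - 541 = 41/38 - 541 = -20517/38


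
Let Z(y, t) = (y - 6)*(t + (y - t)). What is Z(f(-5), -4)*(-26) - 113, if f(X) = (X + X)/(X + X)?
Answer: 17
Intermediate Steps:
f(X) = 1 (f(X) = (2*X)/((2*X)) = (2*X)*(1/(2*X)) = 1)
Z(y, t) = y*(-6 + y) (Z(y, t) = (-6 + y)*y = y*(-6 + y))
Z(f(-5), -4)*(-26) - 113 = (1*(-6 + 1))*(-26) - 113 = (1*(-5))*(-26) - 113 = -5*(-26) - 113 = 130 - 113 = 17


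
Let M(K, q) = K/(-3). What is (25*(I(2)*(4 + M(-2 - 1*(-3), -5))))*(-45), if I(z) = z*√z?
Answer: -8250*√2 ≈ -11667.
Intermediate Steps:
I(z) = z^(3/2)
M(K, q) = -K/3 (M(K, q) = K*(-⅓) = -K/3)
(25*(I(2)*(4 + M(-2 - 1*(-3), -5))))*(-45) = (25*(2^(3/2)*(4 - (-2 - 1*(-3))/3)))*(-45) = (25*((2*√2)*(4 - (-2 + 3)/3)))*(-45) = (25*((2*√2)*(4 - ⅓*1)))*(-45) = (25*((2*√2)*(4 - ⅓)))*(-45) = (25*((2*√2)*(11/3)))*(-45) = (25*(22*√2/3))*(-45) = (550*√2/3)*(-45) = -8250*√2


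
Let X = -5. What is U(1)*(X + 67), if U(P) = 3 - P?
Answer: 124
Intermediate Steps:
U(1)*(X + 67) = (3 - 1*1)*(-5 + 67) = (3 - 1)*62 = 2*62 = 124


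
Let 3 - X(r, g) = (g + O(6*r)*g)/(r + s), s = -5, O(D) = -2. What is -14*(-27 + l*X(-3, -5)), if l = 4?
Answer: 175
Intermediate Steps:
X(r, g) = 3 + g/(-5 + r) (X(r, g) = 3 - (g - 2*g)/(r - 5) = 3 - (-g)/(-5 + r) = 3 - (-1)*g/(-5 + r) = 3 + g/(-5 + r))
-14*(-27 + l*X(-3, -5)) = -14*(-27 + 4*((-15 - 5 + 3*(-3))/(-5 - 3))) = -14*(-27 + 4*((-15 - 5 - 9)/(-8))) = -14*(-27 + 4*(-⅛*(-29))) = -14*(-27 + 4*(29/8)) = -14*(-27 + 29/2) = -14*(-25/2) = 175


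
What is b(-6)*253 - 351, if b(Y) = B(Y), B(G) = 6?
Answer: 1167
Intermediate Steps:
b(Y) = 6
b(-6)*253 - 351 = 6*253 - 351 = 1518 - 351 = 1167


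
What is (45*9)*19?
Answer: 7695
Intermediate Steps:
(45*9)*19 = 405*19 = 7695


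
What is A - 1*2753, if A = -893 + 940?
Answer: -2706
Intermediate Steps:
A = 47
A - 1*2753 = 47 - 1*2753 = 47 - 2753 = -2706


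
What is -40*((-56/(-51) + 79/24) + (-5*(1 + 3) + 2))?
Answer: 9255/17 ≈ 544.41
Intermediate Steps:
-40*((-56/(-51) + 79/24) + (-5*(1 + 3) + 2)) = -40*((-56*(-1/51) + 79*(1/24)) + (-5*4 + 2)) = -40*((56/51 + 79/24) + (-20 + 2)) = -40*(597/136 - 18) = -40*(-1851/136) = 9255/17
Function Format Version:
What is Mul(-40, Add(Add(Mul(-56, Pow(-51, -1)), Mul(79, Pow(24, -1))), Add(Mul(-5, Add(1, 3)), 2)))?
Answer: Rational(9255, 17) ≈ 544.41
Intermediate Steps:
Mul(-40, Add(Add(Mul(-56, Pow(-51, -1)), Mul(79, Pow(24, -1))), Add(Mul(-5, Add(1, 3)), 2))) = Mul(-40, Add(Add(Mul(-56, Rational(-1, 51)), Mul(79, Rational(1, 24))), Add(Mul(-5, 4), 2))) = Mul(-40, Add(Add(Rational(56, 51), Rational(79, 24)), Add(-20, 2))) = Mul(-40, Add(Rational(597, 136), -18)) = Mul(-40, Rational(-1851, 136)) = Rational(9255, 17)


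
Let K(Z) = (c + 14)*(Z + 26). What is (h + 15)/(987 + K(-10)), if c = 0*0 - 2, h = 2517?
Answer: 844/393 ≈ 2.1476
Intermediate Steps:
c = -2 (c = 0 - 2 = -2)
K(Z) = 312 + 12*Z (K(Z) = (-2 + 14)*(Z + 26) = 12*(26 + Z) = 312 + 12*Z)
(h + 15)/(987 + K(-10)) = (2517 + 15)/(987 + (312 + 12*(-10))) = 2532/(987 + (312 - 120)) = 2532/(987 + 192) = 2532/1179 = 2532*(1/1179) = 844/393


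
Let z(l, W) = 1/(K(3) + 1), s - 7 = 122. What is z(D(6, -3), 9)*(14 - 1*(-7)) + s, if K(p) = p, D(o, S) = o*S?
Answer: 537/4 ≈ 134.25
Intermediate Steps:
s = 129 (s = 7 + 122 = 129)
D(o, S) = S*o
z(l, W) = 1/4 (z(l, W) = 1/(3 + 1) = 1/4)
z(D(6, -3), 9)*(14 - 1*(-7)) + s = (14 - 1*(-7))/4 + 129 = (14 + 7)/4 + 129 = (1/4)*21 + 129 = 21/4 + 129 = 537/4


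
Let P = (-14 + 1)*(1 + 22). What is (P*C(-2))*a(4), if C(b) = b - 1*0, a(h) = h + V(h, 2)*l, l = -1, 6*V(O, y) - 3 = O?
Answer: 5083/3 ≈ 1694.3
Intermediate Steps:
V(O, y) = 1/2 + O/6
P = -299 (P = -13*23 = -299)
a(h) = -1/2 + 5*h/6 (a(h) = h + (1/2 + h/6)*(-1) = h + (-1/2 - h/6) = -1/2 + 5*h/6)
C(b) = b (C(b) = b + 0 = b)
(P*C(-2))*a(4) = (-299*(-2))*(-1/2 + (5/6)*4) = 598*(-1/2 + 10/3) = 598*(17/6) = 5083/3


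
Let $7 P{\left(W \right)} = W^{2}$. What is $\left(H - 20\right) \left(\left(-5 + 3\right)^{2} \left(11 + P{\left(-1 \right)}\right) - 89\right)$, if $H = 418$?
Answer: $- \frac{123778}{7} \approx -17683.0$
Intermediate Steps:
$P{\left(W \right)} = \frac{W^{2}}{7}$
$\left(H - 20\right) \left(\left(-5 + 3\right)^{2} \left(11 + P{\left(-1 \right)}\right) - 89\right) = \left(418 - 20\right) \left(\left(-5 + 3\right)^{2} \left(11 + \frac{\left(-1\right)^{2}}{7}\right) - 89\right) = 398 \left(\left(-2\right)^{2} \left(11 + \frac{1}{7} \cdot 1\right) - 89\right) = 398 \left(4 \left(11 + \frac{1}{7}\right) - 89\right) = 398 \left(4 \cdot \frac{78}{7} - 89\right) = 398 \left(\frac{312}{7} - 89\right) = 398 \left(- \frac{311}{7}\right) = - \frac{123778}{7}$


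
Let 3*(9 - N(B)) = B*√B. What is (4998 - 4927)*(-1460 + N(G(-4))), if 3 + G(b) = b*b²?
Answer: -103021 + 4757*I*√67/3 ≈ -1.0302e+5 + 12979.0*I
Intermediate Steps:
G(b) = -3 + b³ (G(b) = -3 + b*b² = -3 + b³)
N(B) = 9 - B^(3/2)/3 (N(B) = 9 - B*√B/3 = 9 - B^(3/2)/3)
(4998 - 4927)*(-1460 + N(G(-4))) = (4998 - 4927)*(-1460 + (9 - (-3 + (-4)³)^(3/2)/3)) = 71*(-1460 + (9 - (-3 - 64)^(3/2)/3)) = 71*(-1460 + (9 - (-67)*I*√67/3)) = 71*(-1460 + (9 + 67*I*√67/3)) = 71*(-1451 + 67*I*√67/3) = -103021 + 4757*I*√67/3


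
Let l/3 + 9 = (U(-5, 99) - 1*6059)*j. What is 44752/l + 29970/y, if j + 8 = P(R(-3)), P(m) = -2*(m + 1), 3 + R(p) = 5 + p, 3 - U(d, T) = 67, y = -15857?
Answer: -3693709786/2329789725 ≈ -1.5854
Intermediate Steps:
U(d, T) = -64 (U(d, T) = 3 - 1*67 = 3 - 67 = -64)
R(p) = 2 + p (R(p) = -3 + (5 + p) = 2 + p)
P(m) = -2 - 2*m (P(m) = -2*(1 + m) = -2 - 2*m)
j = -8 (j = -8 + (-2 - 2*(2 - 3)) = -8 + (-2 - 2*(-1)) = -8 + (-2 + 2) = -8 + 0 = -8)
l = 146925 (l = -27 + 3*((-64 - 1*6059)*(-8)) = -27 + 3*((-64 - 6059)*(-8)) = -27 + 3*(-6123*(-8)) = -27 + 3*48984 = -27 + 146952 = 146925)
44752/l + 29970/y = 44752/146925 + 29970/(-15857) = 44752*(1/146925) + 29970*(-1/15857) = 44752/146925 - 29970/15857 = -3693709786/2329789725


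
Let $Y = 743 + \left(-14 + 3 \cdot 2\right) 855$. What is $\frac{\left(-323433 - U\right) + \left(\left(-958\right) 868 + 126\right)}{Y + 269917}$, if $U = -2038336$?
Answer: $\frac{58899}{17588} \approx 3.3488$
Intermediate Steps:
$Y = -6097$ ($Y = 743 + \left(-14 + 6\right) 855 = 743 - 6840 = -6097$)
$\frac{\left(-323433 - U\right) + \left(\left(-958\right) 868 + 126\right)}{Y + 269917} = \frac{\left(-323433 - -2038336\right) + \left(\left(-958\right) 868 + 126\right)}{-6097 + 269917} = \frac{\left(-323433 + 2038336\right) + \left(-831544 + 126\right)}{263820} = \left(1714903 - 831418\right) \frac{1}{263820} = 883485 \cdot \frac{1}{263820} = \frac{58899}{17588}$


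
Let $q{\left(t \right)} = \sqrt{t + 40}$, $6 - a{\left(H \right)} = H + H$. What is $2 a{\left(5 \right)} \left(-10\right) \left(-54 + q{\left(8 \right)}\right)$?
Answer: $-4320 + 320 \sqrt{3} \approx -3765.7$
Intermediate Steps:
$a{\left(H \right)} = 6 - 2 H$ ($a{\left(H \right)} = 6 - \left(H + H\right) = 6 - 2 H$)
$q{\left(t \right)} = \sqrt{40 + t}$
$2 a{\left(5 \right)} \left(-10\right) \left(-54 + q{\left(8 \right)}\right) = 2 \left(6 - 10\right) \left(-10\right) \left(-54 + \sqrt{40 + 8}\right) = 2 \left(6 - 10\right) \left(-10\right) \left(-54 + \sqrt{48}\right) = 2 \left(-4\right) \left(-10\right) \left(-54 + 4 \sqrt{3}\right) = \left(-8\right) \left(-10\right) \left(-54 + 4 \sqrt{3}\right) = 80 \left(-54 + 4 \sqrt{3}\right) = -4320 + 320 \sqrt{3}$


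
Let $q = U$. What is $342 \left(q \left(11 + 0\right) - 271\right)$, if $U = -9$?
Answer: $-126540$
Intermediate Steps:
$q = -9$
$342 \left(q \left(11 + 0\right) - 271\right) = 342 \left(- 9 \left(11 + 0\right) - 271\right) = 342 \left(\left(-9\right) 11 - 271\right) = 342 \left(-99 - 271\right) = 342 \left(-370\right) = -126540$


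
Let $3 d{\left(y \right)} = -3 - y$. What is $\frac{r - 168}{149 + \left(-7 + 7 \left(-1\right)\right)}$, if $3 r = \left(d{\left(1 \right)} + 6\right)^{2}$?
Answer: $- \frac{868}{729} \approx -1.1907$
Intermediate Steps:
$d{\left(y \right)} = -1 - \frac{y}{3}$ ($d{\left(y \right)} = \frac{-3 - y}{3} = -1 - \frac{y}{3}$)
$r = \frac{196}{27}$ ($r = \frac{\left(\left(-1 - \frac{1}{3}\right) + 6\right)^{2}}{3} = \frac{\left(- \frac{4}{3} + 6\right)^{2}}{3} = \frac{\left(\frac{14}{3}\right)^{2}}{3} = \frac{1}{3} \cdot \frac{196}{9} = \frac{196}{27} \approx 7.2593$)
$\frac{r - 168}{149 + \left(-7 + 7 \left(-1\right)\right)} = \frac{\frac{196}{27} - 168}{149 + \left(-7 + 7 \left(-1\right)\right)} = - \frac{4340}{27 \left(149 - 14\right)} = - \frac{4340}{27 \cdot 135} = \left(- \frac{4340}{27}\right) \frac{1}{135} = - \frac{868}{729}$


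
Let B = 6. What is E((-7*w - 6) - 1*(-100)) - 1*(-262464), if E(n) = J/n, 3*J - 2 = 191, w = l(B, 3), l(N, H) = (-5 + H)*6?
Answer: 140155969/534 ≈ 2.6246e+5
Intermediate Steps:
l(N, H) = -30 + 6*H
w = -12 (w = -30 + 6*3 = -30 + 18 = -12)
J = 193/3 (J = 2/3 + (1/3)*191 = 2/3 + 191/3 = 193/3 ≈ 64.333)
E(n) = 193/(3*n)
E((-7*w - 6) - 1*(-100)) - 1*(-262464) = 193/(3*((-7*(-12) - 6) - 1*(-100))) - 1*(-262464) = 193/(3*((84 - 6) + 100)) + 262464 = 193/(3*(78 + 100)) + 262464 = (193/3)/178 + 262464 = (193/3)*(1/178) + 262464 = 193/534 + 262464 = 140155969/534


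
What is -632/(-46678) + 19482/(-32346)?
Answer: -74078177/125820549 ≈ -0.58876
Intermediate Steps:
-632/(-46678) + 19482/(-32346) = -632*(-1/46678) + 19482*(-1/32346) = 316/23339 - 3247/5391 = -74078177/125820549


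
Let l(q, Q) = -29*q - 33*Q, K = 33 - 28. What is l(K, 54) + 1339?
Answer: -588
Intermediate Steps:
K = 5
l(q, Q) = -33*Q - 29*q
l(K, 54) + 1339 = (-33*54 - 29*5) + 1339 = (-1782 - 145) + 1339 = -1927 + 1339 = -588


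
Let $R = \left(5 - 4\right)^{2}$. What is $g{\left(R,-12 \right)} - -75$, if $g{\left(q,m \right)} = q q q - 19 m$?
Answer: $304$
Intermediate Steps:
$R = 1$ ($R = 1^{2} = 1$)
$g{\left(q,m \right)} = q^{3} - 19 m$ ($g{\left(q,m \right)} = q^{2} q - 19 m = q^{3} - 19 m$)
$g{\left(R,-12 \right)} - -75 = \left(1^{3} - -228\right) - -75 = \left(1 + 228\right) + 75 = 229 + 75 = 304$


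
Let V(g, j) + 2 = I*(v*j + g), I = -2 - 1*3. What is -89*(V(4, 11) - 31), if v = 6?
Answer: 34087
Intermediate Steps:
I = -5 (I = -2 - 3 = -5)
V(g, j) = -2 - 30*j - 5*g (V(g, j) = -2 - 5*(6*j + g) = -2 - 5*(g + 6*j) = -2 + (-30*j - 5*g) = -2 - 30*j - 5*g)
-89*(V(4, 11) - 31) = -89*((-2 - 30*11 - 5*4) - 31) = -89*((-2 - 330 - 20) - 31) = -89*(-352 - 31) = -89*(-383) = 34087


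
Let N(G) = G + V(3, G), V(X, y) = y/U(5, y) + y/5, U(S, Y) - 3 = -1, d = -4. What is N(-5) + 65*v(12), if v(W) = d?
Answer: -537/2 ≈ -268.50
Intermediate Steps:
U(S, Y) = 2 (U(S, Y) = 3 - 1 = 2)
v(W) = -4
V(X, y) = 7*y/10 (V(X, y) = y/2 + y/5 = 7*y/10)
N(G) = 17*G/10 (N(G) = G + 7*G/10 = 17*G/10)
N(-5) + 65*v(12) = (17/10)*(-5) + 65*(-4) = -17/2 - 260 = -537/2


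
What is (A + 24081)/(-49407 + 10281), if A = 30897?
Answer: -9163/6521 ≈ -1.4052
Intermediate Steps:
(A + 24081)/(-49407 + 10281) = (30897 + 24081)/(-49407 + 10281) = 54978/(-39126) = 54978*(-1/39126) = -9163/6521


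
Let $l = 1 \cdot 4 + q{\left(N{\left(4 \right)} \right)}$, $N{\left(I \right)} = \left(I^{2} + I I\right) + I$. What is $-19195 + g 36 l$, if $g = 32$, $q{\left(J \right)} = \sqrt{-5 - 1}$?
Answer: $-14587 + 1152 i \sqrt{6} \approx -14587.0 + 2821.8 i$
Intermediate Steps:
$N{\left(I \right)} = I + 2 I^{2}$ ($N{\left(I \right)} = \left(I^{2} + I^{2}\right) + I = 2 I^{2} + I = I + 2 I^{2}$)
$q{\left(J \right)} = i \sqrt{6}$ ($q{\left(J \right)} = \sqrt{-6} = i \sqrt{6}$)
$l = 4 + i \sqrt{6}$ ($l = 1 \cdot 4 + i \sqrt{6} = 4 + i \sqrt{6} \approx 4.0 + 2.4495 i$)
$-19195 + g 36 l = -19195 + 32 \cdot 36 \left(4 + i \sqrt{6}\right) = -19195 + 1152 \left(4 + i \sqrt{6}\right) = -19195 + \left(4608 + 1152 i \sqrt{6}\right) = -14587 + 1152 i \sqrt{6}$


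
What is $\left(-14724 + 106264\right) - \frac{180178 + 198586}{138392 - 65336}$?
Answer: $\frac{1671791869}{18264} \approx 91535.0$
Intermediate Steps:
$\left(-14724 + 106264\right) - \frac{180178 + 198586}{138392 - 65336} = 91540 - \frac{378764}{73056} = 91540 - 378764 \cdot \frac{1}{73056} = 91540 - \frac{94691}{18264} = \frac{1671791869}{18264}$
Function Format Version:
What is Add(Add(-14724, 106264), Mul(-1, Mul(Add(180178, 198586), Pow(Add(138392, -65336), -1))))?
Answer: Rational(1671791869, 18264) ≈ 91535.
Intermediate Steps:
Add(Add(-14724, 106264), Mul(-1, Mul(Add(180178, 198586), Pow(Add(138392, -65336), -1)))) = Add(91540, Mul(-1, Mul(378764, Pow(73056, -1)))) = Add(91540, Mul(-1, Mul(378764, Rational(1, 73056)))) = Add(91540, Mul(-1, Rational(94691, 18264))) = Add(91540, Rational(-94691, 18264)) = Rational(1671791869, 18264)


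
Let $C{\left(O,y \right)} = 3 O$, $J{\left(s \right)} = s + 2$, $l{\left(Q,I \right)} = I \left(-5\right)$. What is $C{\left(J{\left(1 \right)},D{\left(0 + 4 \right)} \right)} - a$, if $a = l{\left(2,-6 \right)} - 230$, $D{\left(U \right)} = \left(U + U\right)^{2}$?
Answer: $209$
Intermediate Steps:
$l{\left(Q,I \right)} = - 5 I$
$J{\left(s \right)} = 2 + s$
$D{\left(U \right)} = 4 U^{2}$ ($D{\left(U \right)} = \left(2 U\right)^{2} = 4 U^{2}$)
$a = -200$ ($a = \left(-5\right) \left(-6\right) - 230 = 30 - 230 = -200$)
$C{\left(J{\left(1 \right)},D{\left(0 + 4 \right)} \right)} - a = 3 \left(2 + 1\right) - -200 = 3 \cdot 3 + 200 = 9 + 200 = 209$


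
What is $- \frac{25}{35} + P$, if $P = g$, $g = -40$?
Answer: $- \frac{285}{7} \approx -40.714$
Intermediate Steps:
$P = -40$
$- \frac{25}{35} + P = - \frac{25}{35} - 40 = \left(-25\right) \frac{1}{35} - 40 = - \frac{5}{7} - 40 = - \frac{285}{7}$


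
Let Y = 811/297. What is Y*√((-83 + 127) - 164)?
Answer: 1622*I*√30/297 ≈ 29.913*I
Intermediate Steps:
Y = 811/297 (Y = 811*(1/297) = 811/297 ≈ 2.7306)
Y*√((-83 + 127) - 164) = 811*√((-83 + 127) - 164)/297 = 811*√(44 - 164)/297 = 811*√(-120)/297 = 811*(2*I*√30)/297 = 1622*I*√30/297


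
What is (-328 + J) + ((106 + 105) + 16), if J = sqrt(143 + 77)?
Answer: -101 + 2*sqrt(55) ≈ -86.168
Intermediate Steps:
J = 2*sqrt(55) (J = sqrt(220) = 2*sqrt(55) ≈ 14.832)
(-328 + J) + ((106 + 105) + 16) = (-328 + 2*sqrt(55)) + ((106 + 105) + 16) = (-328 + 2*sqrt(55)) + (211 + 16) = (-328 + 2*sqrt(55)) + 227 = -101 + 2*sqrt(55)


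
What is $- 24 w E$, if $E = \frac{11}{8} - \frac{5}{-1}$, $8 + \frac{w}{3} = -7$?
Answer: $6885$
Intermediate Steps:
$w = -45$ ($w = -24 + 3 \left(-7\right) = -24 - 21 = -45$)
$E = \frac{51}{8}$ ($E = 11 \cdot \frac{1}{8} - -5 = \frac{11}{8} + 5 = \frac{51}{8} \approx 6.375$)
$- 24 w E = \left(-24\right) \left(-45\right) \frac{51}{8} = 1080 \cdot \frac{51}{8} = 6885$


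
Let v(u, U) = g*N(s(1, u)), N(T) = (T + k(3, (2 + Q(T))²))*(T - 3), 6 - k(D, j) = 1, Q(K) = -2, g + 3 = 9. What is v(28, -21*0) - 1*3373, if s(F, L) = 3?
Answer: -3373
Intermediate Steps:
g = 6 (g = -3 + 9 = 6)
k(D, j) = 5 (k(D, j) = 6 - 1*1 = 6 - 1 = 5)
N(T) = (-3 + T)*(5 + T) (N(T) = (T + 5)*(T - 3) = (5 + T)*(-3 + T) = (-3 + T)*(5 + T))
v(u, U) = 0 (v(u, U) = 6*(-15 + 3² + 2*3) = 6*(-15 + 9 + 6) = 6*0 = 0)
v(28, -21*0) - 1*3373 = 0 - 1*3373 = 0 - 3373 = -3373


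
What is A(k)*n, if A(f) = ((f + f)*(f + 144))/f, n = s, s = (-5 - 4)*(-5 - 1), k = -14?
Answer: 14040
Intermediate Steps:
s = 54 (s = -9*(-6) = 54)
n = 54
A(f) = 288 + 2*f (A(f) = ((2*f)*(144 + f))/f = (2*f*(144 + f))/f = 288 + 2*f)
A(k)*n = (288 + 2*(-14))*54 = (288 - 28)*54 = 260*54 = 14040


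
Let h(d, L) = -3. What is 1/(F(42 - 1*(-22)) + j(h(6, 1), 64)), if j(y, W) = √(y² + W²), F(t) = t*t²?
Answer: 262144/68719472631 - √4105/68719472631 ≈ 3.8138e-6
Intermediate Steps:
F(t) = t³
j(y, W) = √(W² + y²)
1/(F(42 - 1*(-22)) + j(h(6, 1), 64)) = 1/((42 - 1*(-22))³ + √(64² + (-3)²)) = 1/((42 + 22)³ + √(4096 + 9)) = 1/(64³ + √4105) = 1/(262144 + √4105)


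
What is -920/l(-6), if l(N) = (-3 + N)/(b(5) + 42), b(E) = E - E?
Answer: 12880/3 ≈ 4293.3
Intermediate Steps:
b(E) = 0
l(N) = -1/14 + N/42 (l(N) = (-3 + N)/(0 + 42) = (-3 + N)/42 = (-3 + N)*(1/42) = -1/14 + N/42)
-920/l(-6) = -920/(-1/14 + (1/42)*(-6)) = -920/(-1/14 - ⅐) = -920/(-3/14) = -920*(-14/3) = 12880/3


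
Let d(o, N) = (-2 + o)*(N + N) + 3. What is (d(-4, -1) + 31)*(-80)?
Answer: -3680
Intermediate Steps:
d(o, N) = 3 + 2*N*(-2 + o) (d(o, N) = (-2 + o)*(2*N) + 3 = 2*N*(-2 + o) + 3 = 3 + 2*N*(-2 + o))
(d(-4, -1) + 31)*(-80) = ((3 - 4*(-1) + 2*(-1)*(-4)) + 31)*(-80) = ((3 + 4 + 8) + 31)*(-80) = (15 + 31)*(-80) = 46*(-80) = -3680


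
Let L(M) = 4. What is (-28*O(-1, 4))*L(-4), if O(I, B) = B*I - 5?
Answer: 1008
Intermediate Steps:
O(I, B) = -5 + B*I
(-28*O(-1, 4))*L(-4) = -28*(-5 + 4*(-1))*4 = -28*(-5 - 4)*4 = -28*(-9)*4 = 252*4 = 1008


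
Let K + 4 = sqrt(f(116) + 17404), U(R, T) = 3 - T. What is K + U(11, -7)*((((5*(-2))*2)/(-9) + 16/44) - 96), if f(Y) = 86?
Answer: -92876/99 + sqrt(17490) ≈ -805.89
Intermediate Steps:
K = -4 + sqrt(17490) (K = -4 + sqrt(86 + 17404) = -4 + sqrt(17490) ≈ 128.25)
K + U(11, -7)*((((5*(-2))*2)/(-9) + 16/44) - 96) = (-4 + sqrt(17490)) + (3 - 1*(-7))*((((5*(-2))*2)/(-9) + 16/44) - 96) = (-4 + sqrt(17490)) + (3 + 7)*((-10*2*(-1/9) + 16*(1/44)) - 96) = (-4 + sqrt(17490)) + 10*((-20*(-1/9) + 4/11) - 96) = (-4 + sqrt(17490)) + 10*((20/9 + 4/11) - 96) = (-4 + sqrt(17490)) + 10*(256/99 - 96) = (-4 + sqrt(17490)) + 10*(-9248/99) = (-4 + sqrt(17490)) - 92480/99 = -92876/99 + sqrt(17490)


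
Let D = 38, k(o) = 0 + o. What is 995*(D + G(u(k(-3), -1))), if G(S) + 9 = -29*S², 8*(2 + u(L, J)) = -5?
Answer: -10878335/64 ≈ -1.6997e+5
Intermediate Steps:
k(o) = o
u(L, J) = -21/8 (u(L, J) = -2 + (⅛)*(-5) = -2 - 5/8 = -21/8)
G(S) = -9 - 29*S²
995*(D + G(u(k(-3), -1))) = 995*(38 + (-9 - 29*(-21/8)²)) = 995*(38 + (-9 - 29*441/64)) = 995*(38 + (-9 - 12789/64)) = 995*(38 - 13365/64) = 995*(-10933/64) = -10878335/64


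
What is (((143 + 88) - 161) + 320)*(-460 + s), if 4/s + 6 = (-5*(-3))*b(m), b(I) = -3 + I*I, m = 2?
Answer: -537680/3 ≈ -1.7923e+5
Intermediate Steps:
b(I) = -3 + I²
s = 4/9 (s = 4/(-6 + (-5*(-3))*(-3 + 2²)) = 4/(-6 + 15*(-3 + 4)) = 4/(-6 + 15*1) = 4/(-6 + 15) = 4/9 ≈ 0.44444)
(((143 + 88) - 161) + 320)*(-460 + s) = (((143 + 88) - 161) + 320)*(-460 + 4/9) = ((231 - 161) + 320)*(-4136/9) = (70 + 320)*(-4136/9) = 390*(-4136/9) = -537680/3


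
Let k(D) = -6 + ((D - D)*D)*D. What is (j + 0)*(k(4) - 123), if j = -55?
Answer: 7095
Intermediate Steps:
k(D) = -6 (k(D) = -6 + (0*D)*D = -6 + 0*D = -6 + 0 = -6)
(j + 0)*(k(4) - 123) = (-55 + 0)*(-6 - 123) = -55*(-129) = 7095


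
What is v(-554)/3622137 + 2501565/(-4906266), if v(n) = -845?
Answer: -3021718979725/5923722536814 ≈ -0.51011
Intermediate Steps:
v(-554)/3622137 + 2501565/(-4906266) = -845/3622137 + 2501565/(-4906266) = -845*1/3622137 + 2501565*(-1/4906266) = -845/3622137 - 833855/1635422 = -3021718979725/5923722536814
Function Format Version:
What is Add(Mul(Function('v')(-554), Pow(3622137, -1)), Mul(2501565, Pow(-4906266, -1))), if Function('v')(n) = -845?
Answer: Rational(-3021718979725, 5923722536814) ≈ -0.51011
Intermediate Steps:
Add(Mul(Function('v')(-554), Pow(3622137, -1)), Mul(2501565, Pow(-4906266, -1))) = Add(Mul(-845, Pow(3622137, -1)), Mul(2501565, Pow(-4906266, -1))) = Add(Mul(-845, Rational(1, 3622137)), Mul(2501565, Rational(-1, 4906266))) = Add(Rational(-845, 3622137), Rational(-833855, 1635422)) = Rational(-3021718979725, 5923722536814)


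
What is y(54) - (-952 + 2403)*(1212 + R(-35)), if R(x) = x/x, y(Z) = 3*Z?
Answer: -1759901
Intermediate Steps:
R(x) = 1
y(54) - (-952 + 2403)*(1212 + R(-35)) = 3*54 - (-952 + 2403)*(1212 + 1) = 162 - 1451*1213 = 162 - 1*1760063 = 162 - 1760063 = -1759901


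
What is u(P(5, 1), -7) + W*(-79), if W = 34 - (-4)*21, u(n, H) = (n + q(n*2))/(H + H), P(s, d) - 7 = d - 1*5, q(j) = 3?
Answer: -65257/7 ≈ -9322.4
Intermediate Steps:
P(s, d) = 2 + d (P(s, d) = 7 + (d - 1*5) = 7 + (d - 5) = 7 + (-5 + d) = 2 + d)
u(n, H) = (3 + n)/(2*H) (u(n, H) = (n + 3)/(H + H) = (3 + n)/((2*H)) = (3 + n)*(1/(2*H)) = (3 + n)/(2*H))
W = 118 (W = 34 - 1*(-84) = 34 + 84 = 118)
u(P(5, 1), -7) + W*(-79) = (1/2)*(3 + (2 + 1))/(-7) + 118*(-79) = (1/2)*(-1/7)*(3 + 3) - 9322 = (1/2)*(-1/7)*6 - 9322 = -3/7 - 9322 = -65257/7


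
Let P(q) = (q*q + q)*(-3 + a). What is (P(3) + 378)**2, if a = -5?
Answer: 79524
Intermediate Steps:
P(q) = -8*q - 8*q**2 (P(q) = (q*q + q)*(-3 - 5) = (q**2 + q)*(-8) = (q + q**2)*(-8) = -8*q - 8*q**2)
(P(3) + 378)**2 = (-8*3*(1 + 3) + 378)**2 = (-8*3*4 + 378)**2 = (-96 + 378)**2 = 282**2 = 79524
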